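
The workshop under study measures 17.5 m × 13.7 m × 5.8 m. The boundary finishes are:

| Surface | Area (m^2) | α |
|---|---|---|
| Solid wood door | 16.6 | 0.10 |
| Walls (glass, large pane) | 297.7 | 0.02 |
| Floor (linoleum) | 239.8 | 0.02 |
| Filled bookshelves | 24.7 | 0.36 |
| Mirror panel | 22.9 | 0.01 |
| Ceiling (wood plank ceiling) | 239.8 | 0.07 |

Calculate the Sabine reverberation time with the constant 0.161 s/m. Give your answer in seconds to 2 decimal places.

5.84 seconds

A = Σ Sᵢαᵢ = 16.6×0.10 + 297.7×0.02 + 239.8×0.02 + 24.7×0.36 + 22.9×0.01 + 239.8×0.07 = 38.317 sabins.
Volume V = 17.5 × 13.7 × 5.8 = 1390.55 m³.
RT60 = 0.161 · V / A = 0.161 × 1390.55 / 38.317 = 5.84 s.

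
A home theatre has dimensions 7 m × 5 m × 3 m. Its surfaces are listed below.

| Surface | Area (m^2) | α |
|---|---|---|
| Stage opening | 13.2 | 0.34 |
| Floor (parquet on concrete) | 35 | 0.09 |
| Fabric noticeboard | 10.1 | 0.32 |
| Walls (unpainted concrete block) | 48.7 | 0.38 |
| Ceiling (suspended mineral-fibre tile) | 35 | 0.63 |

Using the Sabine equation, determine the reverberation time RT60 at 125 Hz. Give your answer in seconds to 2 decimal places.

Total absorption A = 13.2×0.34 + 35×0.09 + 10.1×0.32 + 48.7×0.38 + 35×0.63
  = 4.488 + 3.150 + 3.232 + 18.506 + 22.050 = 51.426 m^2 sabins.
Room volume: 105 m³.
Sabine: RT60 = 0.161 × 105 / 51.426 = 0.33 s.

0.33 s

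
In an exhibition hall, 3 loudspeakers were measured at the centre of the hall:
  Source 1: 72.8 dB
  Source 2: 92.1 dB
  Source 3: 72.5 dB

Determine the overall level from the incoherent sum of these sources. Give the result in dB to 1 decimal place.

Converting to relative power and adding: 10^(72.8/10) + 10^(92.1/10) + 10^(72.5/10) = 1.659e+09.
Combined level = 10 log₁₀(1.659e+09) = 92.2 dB.

92.2 dB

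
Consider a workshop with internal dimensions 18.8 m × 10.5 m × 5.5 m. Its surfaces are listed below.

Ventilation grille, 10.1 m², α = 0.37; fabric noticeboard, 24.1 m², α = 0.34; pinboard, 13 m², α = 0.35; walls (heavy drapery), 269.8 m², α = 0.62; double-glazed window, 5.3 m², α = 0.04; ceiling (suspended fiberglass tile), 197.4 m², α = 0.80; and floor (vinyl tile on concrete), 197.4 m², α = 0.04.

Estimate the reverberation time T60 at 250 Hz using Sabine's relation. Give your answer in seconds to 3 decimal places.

A = Σ Sᵢαᵢ = 10.1·0.37 + 24.1·0.34 + 13·0.35 + 269.8·0.62 + 5.3·0.04 + 197.4·0.80 + 197.4·0.04 = 349.785 sabins.
Volume V = 18.8 × 10.5 × 5.5 = 1085.7 m³.
T = 0.161 V/A = 0.161·1085.7/349.785 = 0.500 s.

0.500 s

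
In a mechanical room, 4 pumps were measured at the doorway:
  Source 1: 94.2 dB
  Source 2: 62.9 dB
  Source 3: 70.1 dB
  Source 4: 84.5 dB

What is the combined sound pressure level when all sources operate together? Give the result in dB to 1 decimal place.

Converting to relative power and adding: 10^(94.2/10) + 10^(62.9/10) + 10^(70.1/10) + 10^(84.5/10) = 2.924e+09.
L_total = 10·log₁₀(2.924e+09) = 94.7 dB.

94.7 dB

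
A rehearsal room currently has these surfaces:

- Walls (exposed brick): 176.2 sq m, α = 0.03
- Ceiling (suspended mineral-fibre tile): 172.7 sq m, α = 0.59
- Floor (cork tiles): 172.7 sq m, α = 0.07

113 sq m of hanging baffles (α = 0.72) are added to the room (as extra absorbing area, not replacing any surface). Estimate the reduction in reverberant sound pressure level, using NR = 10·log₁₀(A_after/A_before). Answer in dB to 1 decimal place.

Total absorption A_before = 176.2·0.03 + 172.7·0.59 + 172.7·0.07
  = 5.286 + 101.893 + 12.089 = 119.268 sq m sabins.
Added absorption = 113 × 0.72 = 81.360 sabins.
New total A_after = 200.628 sabins.
NR = 10·log₁₀(200.628/119.268) = 2.3 dB.

2.3 dB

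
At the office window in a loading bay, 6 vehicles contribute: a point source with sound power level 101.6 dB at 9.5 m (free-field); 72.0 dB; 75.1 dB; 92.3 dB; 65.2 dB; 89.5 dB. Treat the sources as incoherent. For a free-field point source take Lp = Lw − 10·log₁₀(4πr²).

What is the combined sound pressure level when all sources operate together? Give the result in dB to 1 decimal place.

94.2 dB

Source at 9.5 m: Lp = 101.6 − 10·log₁₀(4π·9.5²) = 101.6 − 10·log₁₀(1134.115) = 71.1 dB.
Converting to relative power and adding: 10^(71.1/10) + 10^(72.0/10) + 10^(75.1/10) + 10^(92.3/10) + 10^(65.2/10) + 10^(89.5/10) = 2.654e+09.
L_total = 10·log₁₀(2.654e+09) = 94.2 dB.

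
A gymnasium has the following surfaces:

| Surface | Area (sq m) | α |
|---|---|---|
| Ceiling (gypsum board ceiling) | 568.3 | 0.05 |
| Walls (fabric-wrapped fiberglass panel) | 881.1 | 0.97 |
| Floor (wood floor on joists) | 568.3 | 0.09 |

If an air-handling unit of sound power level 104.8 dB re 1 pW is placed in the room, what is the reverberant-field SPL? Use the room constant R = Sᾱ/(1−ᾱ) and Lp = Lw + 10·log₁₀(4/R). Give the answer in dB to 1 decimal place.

Σ(Sᵢαᵢ) = 568.3·0.05 + 881.1·0.97 + 568.3·0.09 = 934.229; total area S = 2017.7 sq m.
ᾱ = 934.229/2017.7 = 0.4630; R = Sᾱ/(1−ᾱ) = 934.229/(1−0.4630) = 1739.719 sq m.
Lp = Lw + 10 log₁₀(4/R) = 104.8 -26.38 = 78.4 dB.

78.4 dB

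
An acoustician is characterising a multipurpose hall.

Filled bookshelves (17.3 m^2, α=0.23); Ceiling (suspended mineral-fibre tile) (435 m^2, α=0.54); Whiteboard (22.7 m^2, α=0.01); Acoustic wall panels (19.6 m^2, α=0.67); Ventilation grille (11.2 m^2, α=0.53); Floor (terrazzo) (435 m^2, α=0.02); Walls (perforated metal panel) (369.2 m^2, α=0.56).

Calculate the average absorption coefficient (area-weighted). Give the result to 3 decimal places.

0.362

S = Σ Sᵢ = 17.3 + 435 + 22.7 + 19.6 + 11.2 + 435 + 369.2 = 1310.0 m^2.
Weighted sum Σ Sα = 473.626.
ᾱ = 473.626 / 1310.0 = 0.362.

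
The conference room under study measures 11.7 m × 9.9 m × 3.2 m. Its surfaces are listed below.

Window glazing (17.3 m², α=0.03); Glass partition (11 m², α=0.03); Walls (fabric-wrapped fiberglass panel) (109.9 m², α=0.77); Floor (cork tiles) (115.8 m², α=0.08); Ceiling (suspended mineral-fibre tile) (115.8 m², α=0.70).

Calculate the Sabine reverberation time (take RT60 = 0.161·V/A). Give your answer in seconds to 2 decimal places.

Summing Sᵢαᵢ: 0.519 + 0.330 + 84.623 + 9.264 + 81.060 → A = 175.796 sabins.
V = 11.7·9.9·3.2 = 370.656 m³.
RT60 = 0.161 · V / A = 0.161 × 370.656 / 175.796 = 0.34 s.

0.34 sec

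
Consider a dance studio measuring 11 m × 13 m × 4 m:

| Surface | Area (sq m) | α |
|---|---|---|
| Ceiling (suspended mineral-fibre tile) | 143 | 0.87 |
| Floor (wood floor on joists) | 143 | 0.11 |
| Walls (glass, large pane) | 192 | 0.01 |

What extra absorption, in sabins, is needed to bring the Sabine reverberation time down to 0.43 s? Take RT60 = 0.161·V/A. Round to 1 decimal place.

A₁ = Σ Sᵢαᵢ = 143·0.87 + 143·0.11 + 192·0.01 = 142.060 sabins.
For T = 0.43 s, need A₂ = 0.161·V/T = 0.161·572/0.43 = 214.167 sabins.
Shortfall: 214.167 − 142.060 = 72.1 sabins.

72.1 sabins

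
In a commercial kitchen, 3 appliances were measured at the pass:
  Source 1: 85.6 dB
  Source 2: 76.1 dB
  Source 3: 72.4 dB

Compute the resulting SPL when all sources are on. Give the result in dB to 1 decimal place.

Converting to relative power and adding: 10^(85.6/10) + 10^(76.1/10) + 10^(72.4/10) = 4.212e+08.
Back to dB: 10·log₁₀ Σ = 86.2 dB.

86.2 dB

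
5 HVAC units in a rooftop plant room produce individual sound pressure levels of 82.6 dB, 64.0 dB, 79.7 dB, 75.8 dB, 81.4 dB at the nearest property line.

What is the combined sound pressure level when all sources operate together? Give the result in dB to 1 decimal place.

86.6 dB

Converting to relative power and adding: 10^(82.6/10) + 10^(64.0/10) + 10^(79.7/10) + 10^(75.8/10) + 10^(81.4/10) = 4.539e+08.
L_total = 10·log₁₀(4.539e+08) = 86.6 dB.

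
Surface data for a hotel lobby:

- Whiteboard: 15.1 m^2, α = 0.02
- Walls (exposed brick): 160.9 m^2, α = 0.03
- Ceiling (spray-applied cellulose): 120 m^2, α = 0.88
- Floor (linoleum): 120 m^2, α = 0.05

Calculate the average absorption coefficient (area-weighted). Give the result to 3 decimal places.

S = Σ Sᵢ = 15.1 + 160.9 + 120 + 120 = 416.0 m^2.
Weighted sum Σ Sα = 116.729.
ᾱ = 116.729 / 416.0 = 0.281.

0.281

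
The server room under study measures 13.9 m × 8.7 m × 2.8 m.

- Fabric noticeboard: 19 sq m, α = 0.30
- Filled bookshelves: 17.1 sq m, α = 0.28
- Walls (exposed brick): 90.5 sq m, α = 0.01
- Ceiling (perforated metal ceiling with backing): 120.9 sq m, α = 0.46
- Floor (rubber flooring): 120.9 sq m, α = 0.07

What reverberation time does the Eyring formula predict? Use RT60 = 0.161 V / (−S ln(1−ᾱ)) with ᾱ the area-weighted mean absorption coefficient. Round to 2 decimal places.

0.65 s

S = Σ Sᵢ = 368.4 sq m.
Σ(Sᵢαᵢ) = 19·0.30 + 17.1·0.28 + 90.5·0.01 + 120.9·0.46 + 120.9·0.07 = 75.470.
ᾱ = 75.470 / 368.4 = 0.2049.
−S·ln(1−ᾱ) = −368.4 × ln(1 − 0.2049) = 84.469.
V = 13.9 × 8.7 × 2.8 = 338.604 m³.
T = 0.161·V/[−S·ln(1−ᾱ)] = 0.161·338.604/84.469 = 0.65 s.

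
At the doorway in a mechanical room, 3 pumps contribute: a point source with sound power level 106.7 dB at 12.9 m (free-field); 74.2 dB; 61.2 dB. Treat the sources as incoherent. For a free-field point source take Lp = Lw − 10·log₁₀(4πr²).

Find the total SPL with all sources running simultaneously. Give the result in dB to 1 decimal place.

Source at 12.9 m: Lp = 106.7 − 10·log₁₀(4π·12.9²) = 106.7 − 10·log₁₀(2091.170) = 73.5 dB.
Sum in the linear (power) domain: Σ 10^(Lᵢ/10) = 10^(73.5/10) + 10^(74.2/10) + 10^(61.2/10) = 5.001e+07.
L_total = 10·log₁₀(5.001e+07) = 77.0 dB.

77.0 dB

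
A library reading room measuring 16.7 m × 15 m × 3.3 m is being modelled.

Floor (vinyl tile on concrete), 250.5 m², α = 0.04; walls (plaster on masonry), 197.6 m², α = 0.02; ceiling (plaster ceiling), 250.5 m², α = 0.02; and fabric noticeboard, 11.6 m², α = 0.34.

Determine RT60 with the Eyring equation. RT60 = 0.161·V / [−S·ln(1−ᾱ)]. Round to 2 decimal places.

Total surface area S = 250.5 + 197.6 + 250.5 + 11.6 = 710.2 m².
Absorption A = 250.5×0.04 + 197.6×0.02 + 250.5×0.02 + 11.6×0.34 = 22.926 sabins.
Mean coefficient ᾱ = A/S = 0.0323.
Eyring denominator: −S ln(1−ᾱ) = 23.318.
V = 16.7 × 15 × 3.3 = 826.65 m³.
T = 0.161·V/[−S·ln(1−ᾱ)] = 0.161·826.65/23.318 = 5.71 s.

5.71 seconds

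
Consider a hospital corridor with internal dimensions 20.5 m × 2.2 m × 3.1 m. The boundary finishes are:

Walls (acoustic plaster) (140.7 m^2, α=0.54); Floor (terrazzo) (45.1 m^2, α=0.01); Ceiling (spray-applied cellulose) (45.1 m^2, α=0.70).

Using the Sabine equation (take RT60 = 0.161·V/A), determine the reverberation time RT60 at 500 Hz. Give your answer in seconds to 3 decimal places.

0.208 seconds

Summing Sᵢαᵢ: 75.978 + 0.451 + 31.570 → A = 107.999 sabins.
Room volume: 139.81 m³.
RT60 = 0.161 · V / A = 0.161 × 139.81 / 107.999 = 0.208 s.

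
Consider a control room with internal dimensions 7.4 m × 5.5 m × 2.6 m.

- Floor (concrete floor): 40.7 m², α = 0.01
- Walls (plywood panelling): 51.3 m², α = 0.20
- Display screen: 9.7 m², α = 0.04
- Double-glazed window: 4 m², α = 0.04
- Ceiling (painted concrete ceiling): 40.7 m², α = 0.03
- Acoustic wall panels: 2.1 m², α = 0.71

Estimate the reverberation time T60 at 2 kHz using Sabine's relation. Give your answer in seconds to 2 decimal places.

Equivalent absorption area: A = 40.7·0.01 + 51.3·0.20 + 9.7·0.04 + 4·0.04 + 40.7·0.03 + 2.1·0.71 = 13.927 m².
V = 7.4·5.5·2.6 = 105.82 m³.
RT60 = 0.161 · V / A = 0.161 × 105.82 / 13.927 = 1.22 s.

1.22 s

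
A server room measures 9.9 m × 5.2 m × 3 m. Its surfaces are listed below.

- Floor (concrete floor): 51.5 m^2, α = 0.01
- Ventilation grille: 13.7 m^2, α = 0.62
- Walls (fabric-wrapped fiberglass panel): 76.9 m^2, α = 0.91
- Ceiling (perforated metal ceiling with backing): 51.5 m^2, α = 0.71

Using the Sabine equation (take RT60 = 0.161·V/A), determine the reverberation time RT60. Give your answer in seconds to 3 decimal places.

0.215 s

Equivalent absorption area: A = 51.5·0.01 + 13.7·0.62 + 76.9·0.91 + 51.5·0.71 = 115.553 m^2.
V = 9.9·5.2·3 = 154.44 m³.
T = 0.161 V/A = 0.161·154.44/115.553 = 0.215 s.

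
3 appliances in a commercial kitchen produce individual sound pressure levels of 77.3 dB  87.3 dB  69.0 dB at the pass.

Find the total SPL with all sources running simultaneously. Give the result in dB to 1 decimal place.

Σ 10^(Lᵢ/10) = 5.987e+08.
L_total = 10·log₁₀(5.987e+08) = 87.8 dB.

87.8 dB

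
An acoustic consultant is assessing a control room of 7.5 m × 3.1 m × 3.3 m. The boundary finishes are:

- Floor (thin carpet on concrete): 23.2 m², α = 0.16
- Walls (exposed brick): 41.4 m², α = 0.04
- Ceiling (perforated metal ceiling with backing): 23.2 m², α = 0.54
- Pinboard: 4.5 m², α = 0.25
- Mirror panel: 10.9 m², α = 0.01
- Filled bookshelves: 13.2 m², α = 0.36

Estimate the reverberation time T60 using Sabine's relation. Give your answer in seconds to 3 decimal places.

Equivalent absorption area: A = 23.2*0.16 + 41.4*0.04 + 23.2*0.54 + 4.5*0.25 + 10.9*0.01 + 13.2*0.36 = 23.882 m².
V = 7.5·3.1·3.3 = 76.725 m³.
T = 0.161 V/A = 0.161·76.725/23.882 = 0.517 s.

0.517 seconds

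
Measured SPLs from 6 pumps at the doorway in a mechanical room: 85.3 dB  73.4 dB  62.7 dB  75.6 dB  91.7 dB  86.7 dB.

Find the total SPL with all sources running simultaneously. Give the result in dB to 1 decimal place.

Converting to relative power and adding: 10^(85.3/10) + 10^(73.4/10) + 10^(62.7/10) + 10^(75.6/10) + 10^(91.7/10) + 10^(86.7/10) = 2.346e+09.
Back to dB: 10·log₁₀ Σ = 93.7 dB.

93.7 dB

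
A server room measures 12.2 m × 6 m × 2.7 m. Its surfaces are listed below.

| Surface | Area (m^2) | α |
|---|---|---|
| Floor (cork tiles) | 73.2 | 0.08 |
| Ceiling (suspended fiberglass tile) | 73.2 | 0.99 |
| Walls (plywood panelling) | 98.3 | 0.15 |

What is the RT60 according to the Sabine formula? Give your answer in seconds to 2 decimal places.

0.34 s

Equivalent absorption area: A = 73.2×0.08 + 73.2×0.99 + 98.3×0.15 = 93.069 m^2.
V = 12.2·6·2.7 = 197.64 m³.
Sabine: RT60 = 0.161 × 197.64 / 93.069 = 0.34 s.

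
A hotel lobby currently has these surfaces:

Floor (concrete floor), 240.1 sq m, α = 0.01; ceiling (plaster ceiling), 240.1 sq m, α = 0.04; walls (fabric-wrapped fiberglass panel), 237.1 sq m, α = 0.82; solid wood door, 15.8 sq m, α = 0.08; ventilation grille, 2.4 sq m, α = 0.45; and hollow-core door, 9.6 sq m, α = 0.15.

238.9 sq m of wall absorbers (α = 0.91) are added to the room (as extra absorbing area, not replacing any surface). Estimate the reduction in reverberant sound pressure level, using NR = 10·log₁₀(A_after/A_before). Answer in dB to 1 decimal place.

Summing Sᵢαᵢ: 2.401 + 9.604 + 194.422 + 1.264 + 1.080 + 1.440 → A_before = 210.211 sabins.
Treatment contributes 238.9·0.91 = 217.399 sabins.
New total A_after = 427.610 sabins.
NR = 10·log₁₀(427.610/210.211) = 3.1 dB.

3.1 dB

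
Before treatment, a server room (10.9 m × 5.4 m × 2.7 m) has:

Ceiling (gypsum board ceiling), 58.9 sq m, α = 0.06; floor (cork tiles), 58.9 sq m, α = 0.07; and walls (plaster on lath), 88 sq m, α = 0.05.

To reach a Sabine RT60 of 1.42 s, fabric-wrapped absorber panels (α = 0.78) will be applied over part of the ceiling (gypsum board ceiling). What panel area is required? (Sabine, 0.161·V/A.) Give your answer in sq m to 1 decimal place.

A₁ = Σ Sᵢαᵢ = 58.9×0.06 + 58.9×0.07 + 88×0.05 = 12.057 sabins.
Required A₂ = 0.161·158.922/1.42 = 18.019 sabins.
Absorption to add: 18.019 − 12.057 = 5.962 sabins.
Net gain per sq m: Δα = 0.78 − 0.06 = 0.72.
Area = ΔA/Δα = 5.962/0.72 = 8.3 sq m.

8.3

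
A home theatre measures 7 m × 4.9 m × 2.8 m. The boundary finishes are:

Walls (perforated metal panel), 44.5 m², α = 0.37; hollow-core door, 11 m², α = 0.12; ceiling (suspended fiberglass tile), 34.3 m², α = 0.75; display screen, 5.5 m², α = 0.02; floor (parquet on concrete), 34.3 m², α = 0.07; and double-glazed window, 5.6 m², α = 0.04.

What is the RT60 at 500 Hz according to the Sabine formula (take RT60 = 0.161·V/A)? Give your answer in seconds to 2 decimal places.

0.33 s

A = Σ Sᵢαᵢ = 44.5×0.37 + 11×0.12 + 34.3×0.75 + 5.5×0.02 + 34.3×0.07 + 5.6×0.04 = 46.245 sabins.
V = 7·4.9·2.8 = 96.04 m³.
RT60 = 0.161 · V / A = 0.161 × 96.04 / 46.245 = 0.33 s.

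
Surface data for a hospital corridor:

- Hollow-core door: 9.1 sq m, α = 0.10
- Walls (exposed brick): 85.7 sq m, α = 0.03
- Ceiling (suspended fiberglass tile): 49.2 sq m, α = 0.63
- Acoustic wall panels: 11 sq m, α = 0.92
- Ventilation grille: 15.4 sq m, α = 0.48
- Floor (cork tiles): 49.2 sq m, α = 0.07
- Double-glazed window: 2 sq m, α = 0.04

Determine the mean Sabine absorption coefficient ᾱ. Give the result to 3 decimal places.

0.251

S = Σ Sᵢ = 9.1 + 85.7 + 49.2 + 11 + 15.4 + 49.2 + 2 = 221.6 sq m.
Σ(Sᵢαᵢ) = 9.1*0.10 + 85.7*0.03 + 49.2*0.63 + 11*0.92 + 15.4*0.48 + 49.2*0.07 + 2*0.04 = 55.513.
ᾱ = A/S = 0.251.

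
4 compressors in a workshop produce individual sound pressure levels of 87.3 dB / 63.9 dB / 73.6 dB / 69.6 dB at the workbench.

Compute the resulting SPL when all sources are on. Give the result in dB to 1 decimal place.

Sum in the linear (power) domain: Σ 10^(Lᵢ/10) = 10^(87.3/10) + 10^(63.9/10) + 10^(73.6/10) + 10^(69.6/10) = 5.715e+08.
Back to dB: 10·log₁₀ Σ = 87.6 dB.

87.6 dB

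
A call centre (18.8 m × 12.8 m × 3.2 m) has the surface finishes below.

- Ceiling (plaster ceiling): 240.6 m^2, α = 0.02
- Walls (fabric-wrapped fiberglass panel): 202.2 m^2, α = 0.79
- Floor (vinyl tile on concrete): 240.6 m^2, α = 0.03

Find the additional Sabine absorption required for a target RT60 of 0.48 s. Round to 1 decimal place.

86.5 sabins

Equivalent absorption area: A₁ = 240.6×0.02 + 202.2×0.79 + 240.6×0.03 = 171.768 m^2.
Target A₂ = 0.161·770.048/0.48 = 258.287 sabins (V = 770.048 m³).
Shortfall: 258.287 − 171.768 = 86.5 sabins.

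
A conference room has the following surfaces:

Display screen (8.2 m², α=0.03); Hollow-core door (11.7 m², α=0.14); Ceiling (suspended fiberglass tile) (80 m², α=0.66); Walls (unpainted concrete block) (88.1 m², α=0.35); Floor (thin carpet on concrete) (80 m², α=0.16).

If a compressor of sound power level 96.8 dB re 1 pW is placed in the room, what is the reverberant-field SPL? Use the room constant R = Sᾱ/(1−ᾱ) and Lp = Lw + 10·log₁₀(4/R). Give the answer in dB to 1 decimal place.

80.9 dB

Σ(Sᵢαᵢ) = 8.2×0.03 + 11.7×0.14 + 80×0.66 + 88.1×0.35 + 80×0.16 = 98.319; total area S = 268.0 m².
ᾱ = 98.319/268.0 = 0.3669; R = Sᾱ/(1−ᾱ) = 98.319/(1−0.3669) = 155.298 m².
Lp = Lw + 10 log₁₀(4/R) = 96.8 -15.89 = 80.9 dB.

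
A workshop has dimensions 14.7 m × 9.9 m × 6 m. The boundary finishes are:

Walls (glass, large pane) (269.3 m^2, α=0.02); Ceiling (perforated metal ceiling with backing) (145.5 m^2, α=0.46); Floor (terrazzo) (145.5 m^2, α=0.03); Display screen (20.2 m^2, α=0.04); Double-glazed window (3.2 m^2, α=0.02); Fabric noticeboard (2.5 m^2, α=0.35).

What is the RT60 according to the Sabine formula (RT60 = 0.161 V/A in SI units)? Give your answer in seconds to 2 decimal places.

Equivalent absorption area: A = 269.3·0.02 + 145.5·0.46 + 145.5·0.03 + 20.2·0.04 + 3.2·0.02 + 2.5·0.35 = 78.428 m^2.
Room volume: 873.18 m³.
Sabine: RT60 = 0.161 × 873.18 / 78.428 = 1.79 s.

1.79 seconds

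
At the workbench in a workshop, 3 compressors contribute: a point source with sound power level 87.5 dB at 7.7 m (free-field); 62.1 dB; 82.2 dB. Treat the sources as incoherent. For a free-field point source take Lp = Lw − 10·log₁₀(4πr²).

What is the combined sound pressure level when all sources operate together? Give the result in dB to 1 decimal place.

82.3 dB

Source at 7.7 m: Lp = 87.5 − 10·log₁₀(4π·7.7²) = 87.5 − 10·log₁₀(745.060) = 58.8 dB.
Sum in the linear (power) domain: Σ 10^(Lᵢ/10) = 10^(58.8/10) + 10^(62.1/10) + 10^(82.2/10) = 1.683e+08.
Combined level = 10 log₁₀(1.683e+08) = 82.3 dB.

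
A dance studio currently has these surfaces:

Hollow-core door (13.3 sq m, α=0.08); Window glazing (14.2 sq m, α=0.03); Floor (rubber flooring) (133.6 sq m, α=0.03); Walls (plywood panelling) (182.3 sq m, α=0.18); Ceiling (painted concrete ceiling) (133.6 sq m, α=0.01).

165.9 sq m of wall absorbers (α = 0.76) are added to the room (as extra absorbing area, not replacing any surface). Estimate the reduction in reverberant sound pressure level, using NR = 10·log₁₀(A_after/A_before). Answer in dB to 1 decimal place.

6.2 dB

A_before = Σ Sᵢαᵢ = 13.3·0.08 + 14.2·0.03 + 133.6·0.03 + 182.3·0.18 + 133.6·0.01 = 39.648 sabins.
Added absorption = 165.9 × 0.76 = 126.084 sabins.
New total A_after = 165.732 sabins.
Reduction = 10 log₁₀(A_after/A_before) = 10 log₁₀(4.1801) = 6.2 dB.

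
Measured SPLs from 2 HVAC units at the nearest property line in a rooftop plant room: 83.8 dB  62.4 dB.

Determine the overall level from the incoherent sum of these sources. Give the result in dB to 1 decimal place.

Converting to relative power and adding: 10^(83.8/10) + 10^(62.4/10) = 2.416e+08.
Back to dB: 10·log₁₀ Σ = 83.8 dB.

83.8 dB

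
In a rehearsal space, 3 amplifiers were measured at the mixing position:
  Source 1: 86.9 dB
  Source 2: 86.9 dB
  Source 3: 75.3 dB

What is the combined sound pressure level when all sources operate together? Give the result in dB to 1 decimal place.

Sum in the linear (power) domain: Σ 10^(Lᵢ/10) = 10^(86.9/10) + 10^(86.9/10) + 10^(75.3/10) = 1.013e+09.
Back to dB: 10·log₁₀ Σ = 90.1 dB.

90.1 dB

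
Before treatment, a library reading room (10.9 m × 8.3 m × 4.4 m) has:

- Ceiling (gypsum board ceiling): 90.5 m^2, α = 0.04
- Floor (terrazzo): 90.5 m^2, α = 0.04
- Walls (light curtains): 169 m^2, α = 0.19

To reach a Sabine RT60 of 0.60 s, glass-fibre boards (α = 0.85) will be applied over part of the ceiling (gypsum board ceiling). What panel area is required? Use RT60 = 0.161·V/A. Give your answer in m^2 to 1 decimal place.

83.3

A₁ = Σ Sᵢαᵢ = 90.5*0.04 + 90.5*0.04 + 169*0.19 = 39.350 sabins.
V = 398.068 m³. Target absorption A₂ = 0.161 × 398.068 / 0.60 = 106.815 sabins.
Absorption to add: 106.815 − 39.350 = 67.465 sabins.
Each m^2 of panel replacing the ceiling (gypsum board ceiling) adds (0.85 − 0.04) = 0.81 sabins.
Area = ΔA/Δα = 67.465/0.81 = 83.3 m^2.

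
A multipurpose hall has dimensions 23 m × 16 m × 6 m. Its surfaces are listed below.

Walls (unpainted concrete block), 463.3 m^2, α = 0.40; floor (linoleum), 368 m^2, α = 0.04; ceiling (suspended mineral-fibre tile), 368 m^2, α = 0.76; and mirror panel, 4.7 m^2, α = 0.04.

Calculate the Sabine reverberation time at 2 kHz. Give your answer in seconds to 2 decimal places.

A = Σ Sᵢαᵢ = 463.3×0.40 + 368×0.04 + 368×0.76 + 4.7×0.04 = 479.908 sabins.
Room volume: 2208 m³.
Sabine: RT60 = 0.161 × 2208 / 479.908 = 0.74 s.

0.74 seconds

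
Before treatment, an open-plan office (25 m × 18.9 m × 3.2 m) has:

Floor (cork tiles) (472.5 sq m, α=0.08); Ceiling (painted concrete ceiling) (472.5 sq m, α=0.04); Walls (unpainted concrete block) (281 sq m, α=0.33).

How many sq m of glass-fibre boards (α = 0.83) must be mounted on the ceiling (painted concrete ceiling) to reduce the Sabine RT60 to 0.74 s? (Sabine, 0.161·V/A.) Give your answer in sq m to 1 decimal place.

227.3

A₁ = Σ Sᵢαᵢ = 472.5*0.08 + 472.5*0.04 + 281*0.33 = 149.430 sabins.
V = 1512 m³. Target absorption A₂ = 0.161 × 1512 / 0.74 = 328.962 sabins.
ΔA needed = 328.962 − 149.430 = 179.532 sabins.
Net gain per sq m: Δα = 0.83 − 0.04 = 0.79.
Area = ΔA/Δα = 179.532/0.79 = 227.3 sq m.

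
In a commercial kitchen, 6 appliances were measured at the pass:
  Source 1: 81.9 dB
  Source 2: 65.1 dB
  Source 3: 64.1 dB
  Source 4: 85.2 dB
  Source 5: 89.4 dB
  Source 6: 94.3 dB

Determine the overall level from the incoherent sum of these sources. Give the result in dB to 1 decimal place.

Converting to relative power and adding: 10^(81.9/10) + 10^(65.1/10) + 10^(64.1/10) + 10^(85.2/10) + 10^(89.4/10) + 10^(94.3/10) = 4.054e+09.
L_total = 10·log₁₀(4.054e+09) = 96.1 dB.

96.1 dB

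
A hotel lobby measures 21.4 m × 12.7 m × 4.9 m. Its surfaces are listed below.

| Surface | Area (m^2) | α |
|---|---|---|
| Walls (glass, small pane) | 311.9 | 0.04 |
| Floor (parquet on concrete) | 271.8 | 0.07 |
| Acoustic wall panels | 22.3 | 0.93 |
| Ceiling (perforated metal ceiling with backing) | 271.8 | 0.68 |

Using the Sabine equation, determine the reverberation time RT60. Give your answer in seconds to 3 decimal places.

0.904 s

Total absorption A = 311.9×0.04 + 271.8×0.07 + 22.3×0.93 + 271.8×0.68
  = 12.476 + 19.026 + 20.739 + 184.824 = 237.065 m^2 sabins.
Room volume: 1331.722 m³.
RT60 = 0.161 · V / A = 0.161 × 1331.722 / 237.065 = 0.904 s.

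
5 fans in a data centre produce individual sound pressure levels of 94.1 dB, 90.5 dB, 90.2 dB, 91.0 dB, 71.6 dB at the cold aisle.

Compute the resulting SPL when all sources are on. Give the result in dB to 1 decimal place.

97.8 dB

Converting to relative power and adding: 10^(94.1/10) + 10^(90.5/10) + 10^(90.2/10) + 10^(91.0/10) + 10^(71.6/10) = 6.013e+09.
Combined level = 10 log₁₀(6.013e+09) = 97.8 dB.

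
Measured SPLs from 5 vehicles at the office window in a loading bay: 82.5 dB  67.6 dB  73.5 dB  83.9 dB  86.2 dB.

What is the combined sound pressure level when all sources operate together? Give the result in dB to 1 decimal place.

89.4 dB

Sum in the linear (power) domain: Σ 10^(Lᵢ/10) = 10^(82.5/10) + 10^(67.6/10) + 10^(73.5/10) + 10^(83.9/10) + 10^(86.2/10) = 8.683e+08.
Back to dB: 10·log₁₀ Σ = 89.4 dB.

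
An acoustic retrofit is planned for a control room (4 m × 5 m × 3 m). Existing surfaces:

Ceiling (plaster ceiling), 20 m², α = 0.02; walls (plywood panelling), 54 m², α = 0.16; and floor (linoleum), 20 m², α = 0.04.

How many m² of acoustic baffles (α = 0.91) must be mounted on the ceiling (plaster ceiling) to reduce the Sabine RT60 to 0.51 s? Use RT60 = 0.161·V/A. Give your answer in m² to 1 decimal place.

10.2

Summing Sᵢαᵢ: 0.400 + 8.640 + 0.800 → A₁ = 9.840 sabins.
V = 60 m³. Target absorption A₂ = 0.161 × 60 / 0.51 = 18.941 sabins.
Absorption to add: 18.941 − 9.840 = 9.101 sabins.
Net gain per m²: Δα = 0.91 − 0.02 = 0.89.
Area = ΔA/Δα = 9.101/0.89 = 10.2 m².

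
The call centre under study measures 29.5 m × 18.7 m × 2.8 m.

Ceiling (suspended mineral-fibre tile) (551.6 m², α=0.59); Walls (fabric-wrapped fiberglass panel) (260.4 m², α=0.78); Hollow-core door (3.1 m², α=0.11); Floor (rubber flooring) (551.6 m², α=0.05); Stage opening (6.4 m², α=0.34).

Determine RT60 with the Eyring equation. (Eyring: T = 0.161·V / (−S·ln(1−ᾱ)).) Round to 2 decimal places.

Total surface area S = 551.6 + 260.4 + 3.1 + 551.6 + 6.4 = 1373.1 m².
Σ(Sᵢαᵢ) = 551.6·0.59 + 260.4·0.78 + 3.1·0.11 + 551.6·0.05 + 6.4·0.34 = 558.653.
Mean coefficient ᾱ = A/S = 0.4069.
Eyring denominator: −S ln(1−ᾱ) = 717.297.
V = 29.5 × 18.7 × 2.8 = 1544.62 m³.
RT60 = 0.161 × 1544.62 / 717.297 = 0.35 s.

0.35 sec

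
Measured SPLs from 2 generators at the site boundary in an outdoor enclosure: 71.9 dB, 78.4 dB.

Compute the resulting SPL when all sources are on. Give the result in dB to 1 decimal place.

Σ 10^(Lᵢ/10) = 8.467e+07.
Combined level = 10 log₁₀(8.467e+07) = 79.3 dB.

79.3 dB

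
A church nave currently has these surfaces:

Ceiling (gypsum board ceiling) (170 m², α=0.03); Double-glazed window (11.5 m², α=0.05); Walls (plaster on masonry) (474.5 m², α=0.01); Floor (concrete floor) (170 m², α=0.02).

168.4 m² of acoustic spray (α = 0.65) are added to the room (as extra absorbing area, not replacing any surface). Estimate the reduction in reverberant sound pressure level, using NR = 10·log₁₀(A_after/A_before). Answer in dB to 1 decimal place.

9.5 dB

Equivalent absorption area: A_before = 170*0.03 + 11.5*0.05 + 474.5*0.01 + 170*0.02 = 13.820 m².
Added absorption = 168.4 × 0.65 = 109.460 sabins.
New total A_after = 123.280 sabins.
Reduction = 10 log₁₀(A_after/A_before) = 10 log₁₀(8.9204) = 9.5 dB.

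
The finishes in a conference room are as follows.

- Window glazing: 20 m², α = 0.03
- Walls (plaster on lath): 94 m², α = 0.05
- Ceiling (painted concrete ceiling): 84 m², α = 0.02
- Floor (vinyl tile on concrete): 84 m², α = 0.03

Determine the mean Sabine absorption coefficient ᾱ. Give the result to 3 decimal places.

S = Σ Sᵢ = 20 + 94 + 84 + 84 = 282.0 m².
Σ(Sᵢαᵢ) = 20·0.03 + 94·0.05 + 84·0.02 + 84·0.03 = 9.500.
ᾱ = 9.500 / 282.0 = 0.034.

0.034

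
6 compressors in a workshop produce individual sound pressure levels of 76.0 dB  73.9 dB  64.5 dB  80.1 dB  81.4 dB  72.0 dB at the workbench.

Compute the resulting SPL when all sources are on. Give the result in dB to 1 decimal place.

Σ 10^(Lᵢ/10) = 3.234e+08.
L_total = 10·log₁₀(3.234e+08) = 85.1 dB.

85.1 dB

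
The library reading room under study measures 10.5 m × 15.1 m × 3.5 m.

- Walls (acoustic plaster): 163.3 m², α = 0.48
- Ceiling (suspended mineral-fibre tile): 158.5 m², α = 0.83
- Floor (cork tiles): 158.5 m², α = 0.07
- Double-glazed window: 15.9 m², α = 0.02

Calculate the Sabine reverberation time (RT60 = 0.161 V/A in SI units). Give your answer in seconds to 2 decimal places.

0.40 sec

A = Σ Sᵢαᵢ = 163.3×0.48 + 158.5×0.83 + 158.5×0.07 + 15.9×0.02 = 221.352 sabins.
Room volume: 554.925 m³.
Sabine: RT60 = 0.161 × 554.925 / 221.352 = 0.40 s.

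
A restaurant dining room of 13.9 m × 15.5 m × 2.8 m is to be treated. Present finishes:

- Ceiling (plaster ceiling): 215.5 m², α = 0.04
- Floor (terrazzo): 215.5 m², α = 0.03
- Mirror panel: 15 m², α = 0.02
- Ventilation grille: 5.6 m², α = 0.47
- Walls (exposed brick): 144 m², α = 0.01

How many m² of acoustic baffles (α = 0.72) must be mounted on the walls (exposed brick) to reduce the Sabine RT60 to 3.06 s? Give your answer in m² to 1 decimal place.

Summing Sᵢαᵢ: 8.620 + 6.465 + 0.300 + 2.632 + 1.440 → A₁ = 19.457 sabins.
Required A₂ = 0.161·603.26/3.06 = 31.740 sabins.
Absorption to add: 31.740 − 19.457 = 12.283 sabins.
Net gain per m²: Δα = 0.72 − 0.01 = 0.71.
Area = ΔA/Δα = 12.283/0.71 = 17.3 m².

17.3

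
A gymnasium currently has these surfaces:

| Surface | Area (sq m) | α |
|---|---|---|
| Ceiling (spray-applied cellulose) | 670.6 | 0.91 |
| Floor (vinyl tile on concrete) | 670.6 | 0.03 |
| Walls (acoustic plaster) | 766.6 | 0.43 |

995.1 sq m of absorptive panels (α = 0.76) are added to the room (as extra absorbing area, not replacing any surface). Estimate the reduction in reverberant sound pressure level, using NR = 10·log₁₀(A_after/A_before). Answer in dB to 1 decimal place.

Equivalent absorption area: A_before = 670.6*0.91 + 670.6*0.03 + 766.6*0.43 = 960.002 sq m.
Added absorption = 995.1 × 0.76 = 756.276 sabins.
A_after = 960.002 + 756.276 = 1716.278 sabins.
Reduction = 10 log₁₀(A_after/A_before) = 10 log₁₀(1.7878) = 2.5 dB.

2.5 dB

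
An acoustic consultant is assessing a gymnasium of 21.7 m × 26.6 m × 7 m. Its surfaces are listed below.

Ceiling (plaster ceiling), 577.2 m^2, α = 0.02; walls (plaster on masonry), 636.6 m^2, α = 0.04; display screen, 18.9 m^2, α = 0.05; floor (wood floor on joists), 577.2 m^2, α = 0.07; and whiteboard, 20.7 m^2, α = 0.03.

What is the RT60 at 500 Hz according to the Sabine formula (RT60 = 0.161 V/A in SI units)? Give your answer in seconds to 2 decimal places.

Total absorption A = 577.2·0.02 + 636.6·0.04 + 18.9·0.05 + 577.2·0.07 + 20.7·0.03
  = 11.544 + 25.464 + 0.945 + 40.404 + 0.621 = 78.978 m^2 sabins.
Volume V = 21.7 × 26.6 × 7 = 4040.54 m³.
Sabine: RT60 = 0.161 × 4040.54 / 78.978 = 8.24 s.

8.24 s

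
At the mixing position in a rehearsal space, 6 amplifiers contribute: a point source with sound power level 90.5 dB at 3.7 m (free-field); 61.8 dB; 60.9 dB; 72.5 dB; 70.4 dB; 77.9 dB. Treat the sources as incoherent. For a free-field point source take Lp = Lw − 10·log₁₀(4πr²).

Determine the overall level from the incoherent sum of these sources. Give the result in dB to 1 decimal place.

Source at 3.7 m: Lp = 90.5 − 10·log₁₀(4π·3.7²) = 90.5 − 10·log₁₀(172.034) = 68.1 dB.
Sum in the linear (power) domain: Σ 10^(Lᵢ/10) = 10^(68.1/10) + 10^(61.8/10) + 10^(60.9/10) + 10^(72.5/10) + 10^(70.4/10) + 10^(77.9/10) = 9.961e+07.
L_total = 10·log₁₀(9.961e+07) = 80.0 dB.

80.0 dB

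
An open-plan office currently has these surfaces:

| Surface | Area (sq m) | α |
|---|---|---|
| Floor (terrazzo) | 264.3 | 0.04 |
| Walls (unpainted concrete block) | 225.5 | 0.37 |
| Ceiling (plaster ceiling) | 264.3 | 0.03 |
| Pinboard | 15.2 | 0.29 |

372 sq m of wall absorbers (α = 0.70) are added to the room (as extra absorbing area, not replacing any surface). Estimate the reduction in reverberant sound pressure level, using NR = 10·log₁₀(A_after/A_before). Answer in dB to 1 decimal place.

Summing Sᵢαᵢ: 10.572 + 83.435 + 7.929 + 4.408 → A_before = 106.344 sabins.
Treatment contributes 372·0.70 = 260.400 sabins.
A_after = 106.344 + 260.400 = 366.744 sabins.
Reduction = 10 log₁₀(A_after/A_before) = 10 log₁₀(3.4487) = 5.4 dB.

5.4 dB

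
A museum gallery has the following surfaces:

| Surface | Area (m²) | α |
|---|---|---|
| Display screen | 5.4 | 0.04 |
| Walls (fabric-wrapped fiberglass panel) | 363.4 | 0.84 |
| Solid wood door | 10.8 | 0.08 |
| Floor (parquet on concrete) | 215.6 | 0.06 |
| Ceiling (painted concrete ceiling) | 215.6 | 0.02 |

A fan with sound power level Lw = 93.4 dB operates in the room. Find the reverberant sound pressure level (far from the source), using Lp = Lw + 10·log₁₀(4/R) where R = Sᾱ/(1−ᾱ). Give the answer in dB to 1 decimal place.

72.1 dB

Σ(Sᵢαᵢ) = 5.4·0.04 + 363.4·0.84 + 10.8·0.08 + 215.6·0.06 + 215.6·0.02 = 323.584; total area S = 810.8 m².
ᾱ = 0.3991, so room constant R = A/(1−ᾱ) = 538.499 m².
Lp = 93.4 + 10·log₁₀(4/538.499) = 93.4 + (-21.29) = 72.1 dB.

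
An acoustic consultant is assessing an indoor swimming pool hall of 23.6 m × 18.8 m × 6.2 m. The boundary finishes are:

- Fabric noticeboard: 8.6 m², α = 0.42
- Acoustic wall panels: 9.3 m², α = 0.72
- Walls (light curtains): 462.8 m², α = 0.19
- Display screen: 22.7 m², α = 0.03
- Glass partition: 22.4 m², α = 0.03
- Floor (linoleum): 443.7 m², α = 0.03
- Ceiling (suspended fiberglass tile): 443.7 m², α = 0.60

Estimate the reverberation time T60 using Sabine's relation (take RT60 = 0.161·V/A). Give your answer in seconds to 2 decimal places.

Equivalent absorption area: A = 8.6·0.42 + 9.3·0.72 + 462.8·0.19 + 22.7·0.03 + 22.4·0.03 + 443.7·0.03 + 443.7·0.60 = 379.124 m².
Room volume: 2750.816 m³.
Sabine: RT60 = 0.161 × 2750.816 / 379.124 = 1.17 s.

1.17 sec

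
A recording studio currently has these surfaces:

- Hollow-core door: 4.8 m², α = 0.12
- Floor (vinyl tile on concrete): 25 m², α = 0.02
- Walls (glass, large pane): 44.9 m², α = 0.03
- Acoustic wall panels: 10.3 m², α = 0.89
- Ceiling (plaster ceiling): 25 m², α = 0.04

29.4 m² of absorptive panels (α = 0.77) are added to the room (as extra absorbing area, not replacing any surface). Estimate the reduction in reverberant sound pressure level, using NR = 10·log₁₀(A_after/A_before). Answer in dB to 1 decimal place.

A_before = Σ Sᵢαᵢ = 4.8×0.12 + 25×0.02 + 44.9×0.03 + 10.3×0.89 + 25×0.04 = 12.590 sabins.
Treatment contributes 29.4·0.77 = 22.638 sabins.
New total A_after = 35.228 sabins.
Reduction = 10 log₁₀(A_after/A_before) = 10 log₁₀(2.7981) = 4.5 dB.

4.5 dB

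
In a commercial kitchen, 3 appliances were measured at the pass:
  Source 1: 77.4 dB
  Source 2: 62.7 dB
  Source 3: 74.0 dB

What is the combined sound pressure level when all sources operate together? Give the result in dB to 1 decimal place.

79.1 dB

Converting to relative power and adding: 10^(77.4/10) + 10^(62.7/10) + 10^(74.0/10) = 8.194e+07.
Combined level = 10 log₁₀(8.194e+07) = 79.1 dB.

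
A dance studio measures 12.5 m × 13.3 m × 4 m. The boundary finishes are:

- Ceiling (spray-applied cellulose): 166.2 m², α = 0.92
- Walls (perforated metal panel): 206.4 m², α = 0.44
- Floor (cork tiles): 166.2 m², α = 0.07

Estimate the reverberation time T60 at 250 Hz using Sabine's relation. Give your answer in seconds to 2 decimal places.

Summing Sᵢαᵢ: 152.904 + 90.816 + 11.634 → A = 255.354 sabins.
V = 12.5·13.3·4 = 665 m³.
T = 0.161 V/A = 0.161·665/255.354 = 0.42 s.

0.42 sec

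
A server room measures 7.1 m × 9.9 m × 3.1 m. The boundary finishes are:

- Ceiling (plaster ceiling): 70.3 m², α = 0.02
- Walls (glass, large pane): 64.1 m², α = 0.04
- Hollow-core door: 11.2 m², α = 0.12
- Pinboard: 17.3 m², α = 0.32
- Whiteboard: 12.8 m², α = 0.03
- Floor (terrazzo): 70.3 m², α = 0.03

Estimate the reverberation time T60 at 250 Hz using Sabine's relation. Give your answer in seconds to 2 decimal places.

2.63 s

Equivalent absorption area: A = 70.3·0.02 + 64.1·0.04 + 11.2·0.12 + 17.3·0.32 + 12.8·0.03 + 70.3·0.03 = 13.343 m².
Volume V = 7.1 × 9.9 × 3.1 = 217.899 m³.
T = 0.161 V/A = 0.161·217.899/13.343 = 2.63 s.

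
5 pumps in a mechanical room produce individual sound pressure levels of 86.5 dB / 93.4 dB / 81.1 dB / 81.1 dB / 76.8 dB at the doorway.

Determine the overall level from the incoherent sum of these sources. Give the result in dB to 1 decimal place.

Σ 10^(Lᵢ/10) = 2.94e+09.
Combined level = 10 log₁₀(2.94e+09) = 94.7 dB.

94.7 dB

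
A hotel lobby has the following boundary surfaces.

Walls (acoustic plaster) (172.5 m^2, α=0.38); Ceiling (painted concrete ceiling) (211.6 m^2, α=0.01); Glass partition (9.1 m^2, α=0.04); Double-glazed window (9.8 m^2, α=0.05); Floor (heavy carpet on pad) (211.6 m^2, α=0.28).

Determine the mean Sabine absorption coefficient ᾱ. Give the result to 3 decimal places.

Total surface area S = 614.6 m^2.
Σ(Sᵢαᵢ) = 172.5·0.38 + 211.6·0.01 + 9.1·0.04 + 9.8·0.05 + 211.6·0.28 = 127.768.
ᾱ = A/S = 0.208.

0.208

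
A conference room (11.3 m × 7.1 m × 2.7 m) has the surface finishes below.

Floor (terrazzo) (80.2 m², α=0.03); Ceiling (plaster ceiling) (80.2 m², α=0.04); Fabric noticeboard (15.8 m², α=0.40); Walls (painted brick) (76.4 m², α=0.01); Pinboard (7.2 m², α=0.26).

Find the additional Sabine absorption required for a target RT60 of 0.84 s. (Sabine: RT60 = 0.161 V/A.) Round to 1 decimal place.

A₁ = Σ Sᵢαᵢ = 80.2·0.03 + 80.2·0.04 + 15.8·0.40 + 76.4·0.01 + 7.2·0.26 = 14.570 sabins.
For T = 0.84 s, need A₂ = 0.161·V/T = 0.161·216.621/0.84 = 41.519 sabins.
Shortfall: 41.519 − 14.570 = 26.9 sabins.

26.9 sabins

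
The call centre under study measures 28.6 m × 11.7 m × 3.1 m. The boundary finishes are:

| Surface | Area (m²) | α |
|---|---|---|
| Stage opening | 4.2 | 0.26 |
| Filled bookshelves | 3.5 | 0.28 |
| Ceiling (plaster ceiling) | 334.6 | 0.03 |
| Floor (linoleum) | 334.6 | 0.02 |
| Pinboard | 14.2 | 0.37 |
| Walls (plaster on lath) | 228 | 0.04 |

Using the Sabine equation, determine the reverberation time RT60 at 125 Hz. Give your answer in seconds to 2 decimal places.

5.03 sec

A = Σ Sᵢαᵢ = 4.2·0.26 + 3.5·0.28 + 334.6·0.03 + 334.6·0.02 + 14.2·0.37 + 228·0.04 = 33.176 sabins.
Room volume: 1037.322 m³.
T = 0.161 V/A = 0.161·1037.322/33.176 = 5.03 s.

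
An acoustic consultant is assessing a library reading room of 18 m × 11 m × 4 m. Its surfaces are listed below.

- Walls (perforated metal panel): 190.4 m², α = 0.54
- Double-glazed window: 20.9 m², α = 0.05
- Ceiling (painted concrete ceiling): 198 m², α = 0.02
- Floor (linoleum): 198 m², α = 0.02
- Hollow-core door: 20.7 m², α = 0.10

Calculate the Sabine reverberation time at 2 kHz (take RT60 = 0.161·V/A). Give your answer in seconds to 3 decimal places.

1.120 s

Summing Sᵢαᵢ: 102.816 + 1.045 + 3.960 + 3.960 + 2.070 → A = 113.851 sabins.
Volume V = 18 × 11 × 4 = 792 m³.
T = 0.161 V/A = 0.161·792/113.851 = 1.120 s.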